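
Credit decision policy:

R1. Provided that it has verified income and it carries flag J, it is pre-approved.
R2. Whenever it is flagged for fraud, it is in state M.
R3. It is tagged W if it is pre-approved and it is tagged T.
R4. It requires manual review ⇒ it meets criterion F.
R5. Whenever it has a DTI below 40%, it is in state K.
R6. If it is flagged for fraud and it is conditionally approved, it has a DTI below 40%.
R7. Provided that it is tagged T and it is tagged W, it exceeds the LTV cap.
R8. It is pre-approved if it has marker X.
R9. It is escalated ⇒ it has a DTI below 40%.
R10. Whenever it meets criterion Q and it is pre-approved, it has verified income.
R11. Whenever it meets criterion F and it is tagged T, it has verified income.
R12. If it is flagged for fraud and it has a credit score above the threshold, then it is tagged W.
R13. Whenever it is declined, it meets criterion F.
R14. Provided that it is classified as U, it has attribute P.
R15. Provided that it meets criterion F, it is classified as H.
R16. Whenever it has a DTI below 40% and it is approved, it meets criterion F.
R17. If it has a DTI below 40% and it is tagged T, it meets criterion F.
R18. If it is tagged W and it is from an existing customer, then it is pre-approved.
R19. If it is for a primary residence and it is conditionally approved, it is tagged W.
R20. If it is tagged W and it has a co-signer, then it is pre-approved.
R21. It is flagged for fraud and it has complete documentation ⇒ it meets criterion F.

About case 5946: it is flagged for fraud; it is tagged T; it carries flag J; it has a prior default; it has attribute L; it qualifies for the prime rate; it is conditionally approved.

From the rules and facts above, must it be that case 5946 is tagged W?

By R6 (it is flagged for fraud, it is conditionally approved): it has a DTI below 40%.
By R17 (it has a DTI below 40%, it is tagged T): it meets criterion F.
By R11 (it meets criterion F, it is tagged T): it has verified income.
By R1 (it has verified income, it carries flag J): it is pre-approved.
By R3 (it is pre-approved, it is tagged T): it is tagged W.

Yes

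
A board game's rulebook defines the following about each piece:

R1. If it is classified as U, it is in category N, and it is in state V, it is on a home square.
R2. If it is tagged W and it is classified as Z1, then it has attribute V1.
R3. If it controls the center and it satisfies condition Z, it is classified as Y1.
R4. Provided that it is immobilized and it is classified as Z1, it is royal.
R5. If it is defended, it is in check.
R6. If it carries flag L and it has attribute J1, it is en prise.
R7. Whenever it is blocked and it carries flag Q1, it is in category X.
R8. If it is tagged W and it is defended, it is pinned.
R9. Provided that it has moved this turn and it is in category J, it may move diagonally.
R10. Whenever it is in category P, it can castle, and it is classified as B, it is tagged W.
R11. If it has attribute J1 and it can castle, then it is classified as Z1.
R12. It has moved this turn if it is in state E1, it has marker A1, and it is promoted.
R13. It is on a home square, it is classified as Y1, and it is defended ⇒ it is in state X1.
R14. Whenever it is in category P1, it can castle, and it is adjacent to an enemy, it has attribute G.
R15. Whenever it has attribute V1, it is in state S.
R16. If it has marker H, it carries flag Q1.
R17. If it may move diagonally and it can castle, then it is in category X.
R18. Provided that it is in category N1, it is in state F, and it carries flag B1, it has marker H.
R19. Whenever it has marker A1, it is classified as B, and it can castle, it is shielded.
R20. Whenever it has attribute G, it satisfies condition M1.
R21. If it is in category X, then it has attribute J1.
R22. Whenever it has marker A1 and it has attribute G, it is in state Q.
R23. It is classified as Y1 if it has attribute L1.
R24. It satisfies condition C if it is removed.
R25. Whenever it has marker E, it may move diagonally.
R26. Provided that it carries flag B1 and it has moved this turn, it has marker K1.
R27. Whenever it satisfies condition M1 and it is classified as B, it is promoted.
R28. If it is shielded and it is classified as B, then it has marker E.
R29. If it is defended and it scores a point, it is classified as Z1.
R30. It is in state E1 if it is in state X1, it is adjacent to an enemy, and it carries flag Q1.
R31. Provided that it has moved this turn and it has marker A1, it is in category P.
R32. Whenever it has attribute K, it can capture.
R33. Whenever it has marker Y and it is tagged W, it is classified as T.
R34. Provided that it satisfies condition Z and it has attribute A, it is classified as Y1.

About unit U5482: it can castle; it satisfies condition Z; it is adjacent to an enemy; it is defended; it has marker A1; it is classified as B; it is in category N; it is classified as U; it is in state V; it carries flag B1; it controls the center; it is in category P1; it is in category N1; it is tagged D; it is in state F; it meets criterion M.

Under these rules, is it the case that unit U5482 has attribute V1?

Yes

By R1 (it is classified as U, it is in category N, it is in state V): it is on a home square.
By R3 (it controls the center, it satisfies condition Z): it is classified as Y1.
By R13 (it is on a home square, it is classified as Y1, it is defended): it is in state X1.
By R14 (it is in category P1, it can castle, it is adjacent to an enemy): it has attribute G.
By R18 (it is in category N1, it is in state F, it carries flag B1): it has marker H.
By R19 (it has marker A1, it is classified as B, it can castle): it is shielded.
By R20 (it has attribute G): it satisfies condition M1.
By R27 (it satisfies condition M1, it is classified as B): it is promoted.
By R28 (it is shielded, it is classified as B): it has marker E.
By R16 (it has marker H): it carries flag Q1.
By R25 (it has marker E): it may move diagonally.
By R30 (it is in state X1, it is adjacent to an enemy, it carries flag Q1): it is in state E1.
By R12 (it is in state E1, it has marker A1, it is promoted): it has moved this turn.
By R17 (it may move diagonally, it can castle): it is in category X.
By R21 (it is in category X): it has attribute J1.
By R31 (it has moved this turn, it has marker A1): it is in category P.
By R10 (it is in category P, it can castle, it is classified as B): it is tagged W.
By R11 (it has attribute J1, it can castle): it is classified as Z1.
By R2 (it is tagged W, it is classified as Z1): it has attribute V1.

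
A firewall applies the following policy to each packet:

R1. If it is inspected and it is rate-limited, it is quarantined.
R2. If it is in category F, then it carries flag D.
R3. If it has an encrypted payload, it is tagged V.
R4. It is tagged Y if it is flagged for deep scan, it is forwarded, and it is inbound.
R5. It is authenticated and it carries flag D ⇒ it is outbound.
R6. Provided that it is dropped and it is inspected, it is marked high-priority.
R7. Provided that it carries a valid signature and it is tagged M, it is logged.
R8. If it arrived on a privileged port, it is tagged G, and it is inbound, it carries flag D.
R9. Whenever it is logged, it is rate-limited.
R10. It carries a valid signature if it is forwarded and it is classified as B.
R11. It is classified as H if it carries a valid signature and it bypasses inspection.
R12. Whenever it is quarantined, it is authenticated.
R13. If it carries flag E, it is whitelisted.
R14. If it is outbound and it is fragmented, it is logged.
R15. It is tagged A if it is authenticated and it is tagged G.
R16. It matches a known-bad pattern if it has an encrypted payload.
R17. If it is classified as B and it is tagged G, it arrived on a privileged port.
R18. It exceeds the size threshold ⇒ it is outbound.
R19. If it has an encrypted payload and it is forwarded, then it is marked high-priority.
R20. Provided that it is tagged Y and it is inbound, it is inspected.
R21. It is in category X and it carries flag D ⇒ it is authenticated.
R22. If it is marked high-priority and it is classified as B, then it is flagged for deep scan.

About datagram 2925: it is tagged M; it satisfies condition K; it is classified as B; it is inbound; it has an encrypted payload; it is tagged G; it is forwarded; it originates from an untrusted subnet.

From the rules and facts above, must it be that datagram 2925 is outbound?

Yes

By R10 (it is forwarded, it is classified as B): it carries a valid signature.
By R17 (it is classified as B, it is tagged G): it arrived on a privileged port.
By R19 (it has an encrypted payload, it is forwarded): it is marked high-priority.
By R22 (it is marked high-priority, it is classified as B): it is flagged for deep scan.
By R4 (it is flagged for deep scan, it is forwarded, it is inbound): it is tagged Y.
By R7 (it carries a valid signature, it is tagged M): it is logged.
By R8 (it arrived on a privileged port, it is tagged G, it is inbound): it carries flag D.
By R9 (it is logged): it is rate-limited.
By R20 (it is tagged Y, it is inbound): it is inspected.
By R1 (it is inspected, it is rate-limited): it is quarantined.
By R12 (it is quarantined): it is authenticated.
By R5 (it is authenticated, it carries flag D): it is outbound.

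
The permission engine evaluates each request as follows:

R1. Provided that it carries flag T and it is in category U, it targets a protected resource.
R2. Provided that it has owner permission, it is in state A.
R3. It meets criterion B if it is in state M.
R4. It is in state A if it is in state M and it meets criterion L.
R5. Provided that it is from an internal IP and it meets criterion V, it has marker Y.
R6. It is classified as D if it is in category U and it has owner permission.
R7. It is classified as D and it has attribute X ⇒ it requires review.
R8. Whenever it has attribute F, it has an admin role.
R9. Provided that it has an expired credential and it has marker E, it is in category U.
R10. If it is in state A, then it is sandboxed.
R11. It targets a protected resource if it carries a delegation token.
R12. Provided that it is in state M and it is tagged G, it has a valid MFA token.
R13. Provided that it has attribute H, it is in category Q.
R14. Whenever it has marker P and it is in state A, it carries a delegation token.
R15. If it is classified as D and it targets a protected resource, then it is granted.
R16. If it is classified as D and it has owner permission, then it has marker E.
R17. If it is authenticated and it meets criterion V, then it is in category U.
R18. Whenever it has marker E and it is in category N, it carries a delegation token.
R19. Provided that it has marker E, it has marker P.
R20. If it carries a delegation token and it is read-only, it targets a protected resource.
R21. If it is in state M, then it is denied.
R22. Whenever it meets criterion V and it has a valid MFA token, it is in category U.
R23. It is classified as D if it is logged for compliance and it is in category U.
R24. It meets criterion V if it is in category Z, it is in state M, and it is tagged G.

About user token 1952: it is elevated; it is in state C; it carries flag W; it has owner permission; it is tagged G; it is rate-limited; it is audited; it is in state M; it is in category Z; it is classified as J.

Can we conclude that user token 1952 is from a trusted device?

Forward chaining from the given facts derives: is in state A, meets criterion B, is sandboxed, has a valid MFA token, is denied, meets criterion V, is in category U, is classified as D, has marker E, has marker P, carries a delegation token, targets a protected resource, is granted.
No rule has "it is from a trusted device" as its conclusion, and it is not among the given facts.

No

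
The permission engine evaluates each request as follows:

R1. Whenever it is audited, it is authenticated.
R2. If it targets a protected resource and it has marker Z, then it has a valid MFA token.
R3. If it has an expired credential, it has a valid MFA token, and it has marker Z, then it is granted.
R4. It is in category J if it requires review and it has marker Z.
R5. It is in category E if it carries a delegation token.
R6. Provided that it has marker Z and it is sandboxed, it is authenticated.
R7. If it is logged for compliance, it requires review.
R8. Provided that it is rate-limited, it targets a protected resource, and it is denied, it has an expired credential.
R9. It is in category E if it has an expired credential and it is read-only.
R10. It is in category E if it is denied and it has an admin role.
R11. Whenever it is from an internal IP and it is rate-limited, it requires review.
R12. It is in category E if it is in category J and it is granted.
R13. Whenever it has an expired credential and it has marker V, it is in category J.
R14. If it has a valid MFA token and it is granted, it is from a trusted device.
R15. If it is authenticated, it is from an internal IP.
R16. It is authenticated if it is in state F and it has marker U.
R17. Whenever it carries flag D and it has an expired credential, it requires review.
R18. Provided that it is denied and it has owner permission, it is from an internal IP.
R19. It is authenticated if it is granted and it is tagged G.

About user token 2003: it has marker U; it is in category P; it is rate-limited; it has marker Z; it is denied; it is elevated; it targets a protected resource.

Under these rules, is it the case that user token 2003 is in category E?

Forward chaining from the given facts derives: has a valid MFA token, has an expired credential, is granted, is from a trusted device.
Rules concluding "it is in category E": R5 needs "it carries a delegation token"; R9 needs "it is read-only"; R10 needs "it has an admin role"; R12 needs "it is in category J" — none of these are established.

No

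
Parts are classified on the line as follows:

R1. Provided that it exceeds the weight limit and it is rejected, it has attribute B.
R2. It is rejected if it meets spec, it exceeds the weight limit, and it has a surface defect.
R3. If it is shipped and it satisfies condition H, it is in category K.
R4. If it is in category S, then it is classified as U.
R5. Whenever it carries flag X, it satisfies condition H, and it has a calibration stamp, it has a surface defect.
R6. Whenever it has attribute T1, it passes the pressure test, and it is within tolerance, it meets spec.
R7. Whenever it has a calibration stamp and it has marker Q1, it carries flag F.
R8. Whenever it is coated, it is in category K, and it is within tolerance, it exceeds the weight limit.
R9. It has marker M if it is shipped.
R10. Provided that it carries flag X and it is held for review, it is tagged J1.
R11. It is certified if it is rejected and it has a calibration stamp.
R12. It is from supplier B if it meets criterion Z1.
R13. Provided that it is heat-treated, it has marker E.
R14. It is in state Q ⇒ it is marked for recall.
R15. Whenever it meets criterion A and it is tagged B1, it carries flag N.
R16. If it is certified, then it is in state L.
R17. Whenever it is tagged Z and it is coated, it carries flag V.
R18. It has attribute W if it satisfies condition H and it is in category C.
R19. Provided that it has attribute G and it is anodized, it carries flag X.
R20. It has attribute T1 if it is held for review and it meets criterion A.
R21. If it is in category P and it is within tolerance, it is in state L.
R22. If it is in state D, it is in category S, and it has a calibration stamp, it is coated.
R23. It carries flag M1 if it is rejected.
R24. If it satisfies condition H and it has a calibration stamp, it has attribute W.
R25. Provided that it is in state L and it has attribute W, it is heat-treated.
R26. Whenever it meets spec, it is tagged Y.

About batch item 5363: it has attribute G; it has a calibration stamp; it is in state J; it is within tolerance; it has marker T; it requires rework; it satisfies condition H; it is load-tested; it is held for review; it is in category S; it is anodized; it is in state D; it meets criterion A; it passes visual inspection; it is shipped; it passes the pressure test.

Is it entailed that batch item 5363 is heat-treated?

Yes

By R3 (it is shipped, it satisfies condition H): it is in category K.
By R19 (it has attribute G, it is anodized): it carries flag X.
By R20 (it is held for review, it meets criterion A): it has attribute T1.
By R22 (it is in state D, it is in category S, it has a calibration stamp): it is coated.
By R24 (it satisfies condition H, it has a calibration stamp): it has attribute W.
By R5 (it carries flag X, it satisfies condition H, it has a calibration stamp): it has a surface defect.
By R6 (it has attribute T1, it passes the pressure test, it is within tolerance): it meets spec.
By R8 (it is coated, it is in category K, it is within tolerance): it exceeds the weight limit.
By R2 (it meets spec, it exceeds the weight limit, it has a surface defect): it is rejected.
By R11 (it is rejected, it has a calibration stamp): it is certified.
By R16 (it is certified): it is in state L.
By R25 (it is in state L, it has attribute W): it is heat-treated.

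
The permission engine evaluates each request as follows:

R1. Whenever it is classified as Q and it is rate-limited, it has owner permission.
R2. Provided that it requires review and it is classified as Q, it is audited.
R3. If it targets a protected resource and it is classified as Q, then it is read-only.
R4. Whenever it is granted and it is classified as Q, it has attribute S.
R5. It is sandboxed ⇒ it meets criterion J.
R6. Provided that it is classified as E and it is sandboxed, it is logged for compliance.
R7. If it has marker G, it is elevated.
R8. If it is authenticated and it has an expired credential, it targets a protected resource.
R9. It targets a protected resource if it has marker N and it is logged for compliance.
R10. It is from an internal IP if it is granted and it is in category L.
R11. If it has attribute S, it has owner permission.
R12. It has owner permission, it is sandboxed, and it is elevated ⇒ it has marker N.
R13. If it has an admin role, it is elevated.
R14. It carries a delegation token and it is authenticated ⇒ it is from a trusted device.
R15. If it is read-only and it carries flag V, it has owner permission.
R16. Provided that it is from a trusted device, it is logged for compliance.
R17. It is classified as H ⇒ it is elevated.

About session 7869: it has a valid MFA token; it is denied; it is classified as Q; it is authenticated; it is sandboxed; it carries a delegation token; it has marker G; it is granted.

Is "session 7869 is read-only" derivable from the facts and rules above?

By R4 (it is granted, it is classified as Q): it has attribute S.
By R7 (it has marker G): it is elevated.
By R11 (it has attribute S): it has owner permission.
By R12 (it has owner permission, it is sandboxed, it is elevated): it has marker N.
By R14 (it carries a delegation token, it is authenticated): it is from a trusted device.
By R16 (it is from a trusted device): it is logged for compliance.
By R9 (it has marker N, it is logged for compliance): it targets a protected resource.
By R3 (it targets a protected resource, it is classified as Q): it is read-only.

Yes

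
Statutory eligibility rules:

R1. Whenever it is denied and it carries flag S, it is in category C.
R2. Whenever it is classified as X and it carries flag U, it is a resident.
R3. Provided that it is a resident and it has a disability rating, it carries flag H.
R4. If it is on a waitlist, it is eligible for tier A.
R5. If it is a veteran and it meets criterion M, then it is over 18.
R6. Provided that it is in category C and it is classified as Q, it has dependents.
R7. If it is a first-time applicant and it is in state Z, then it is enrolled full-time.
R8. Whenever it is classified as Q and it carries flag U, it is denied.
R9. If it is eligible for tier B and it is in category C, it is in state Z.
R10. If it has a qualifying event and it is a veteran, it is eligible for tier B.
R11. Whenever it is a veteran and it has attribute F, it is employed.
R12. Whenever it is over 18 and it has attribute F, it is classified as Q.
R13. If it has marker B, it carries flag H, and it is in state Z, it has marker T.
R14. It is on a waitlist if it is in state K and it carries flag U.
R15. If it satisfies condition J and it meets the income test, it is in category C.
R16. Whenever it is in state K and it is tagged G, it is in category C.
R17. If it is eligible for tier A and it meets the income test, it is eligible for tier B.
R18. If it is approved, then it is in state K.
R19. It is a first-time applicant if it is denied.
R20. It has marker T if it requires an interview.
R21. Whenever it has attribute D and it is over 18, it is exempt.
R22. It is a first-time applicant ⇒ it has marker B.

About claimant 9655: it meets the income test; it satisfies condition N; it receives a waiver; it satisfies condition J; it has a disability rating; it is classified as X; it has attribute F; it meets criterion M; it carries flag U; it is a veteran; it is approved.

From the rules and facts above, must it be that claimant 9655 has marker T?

By R2 (it is classified as X, it carries flag U): it is a resident.
By R3 (it is a resident, it has a disability rating): it carries flag H.
By R5 (it is a veteran, it meets criterion M): it is over 18.
By R12 (it is over 18, it has attribute F): it is classified as Q.
By R15 (it satisfies condition J, it meets the income test): it is in category C.
By R18 (it is approved): it is in state K.
By R8 (it is classified as Q, it carries flag U): it is denied.
By R14 (it is in state K, it carries flag U): it is on a waitlist.
By R19 (it is denied): it is a first-time applicant.
By R22 (it is a first-time applicant): it has marker B.
By R4 (it is on a waitlist): it is eligible for tier A.
By R17 (it is eligible for tier A, it meets the income test): it is eligible for tier B.
By R9 (it is eligible for tier B, it is in category C): it is in state Z.
By R13 (it has marker B, it carries flag H, it is in state Z): it has marker T.

Yes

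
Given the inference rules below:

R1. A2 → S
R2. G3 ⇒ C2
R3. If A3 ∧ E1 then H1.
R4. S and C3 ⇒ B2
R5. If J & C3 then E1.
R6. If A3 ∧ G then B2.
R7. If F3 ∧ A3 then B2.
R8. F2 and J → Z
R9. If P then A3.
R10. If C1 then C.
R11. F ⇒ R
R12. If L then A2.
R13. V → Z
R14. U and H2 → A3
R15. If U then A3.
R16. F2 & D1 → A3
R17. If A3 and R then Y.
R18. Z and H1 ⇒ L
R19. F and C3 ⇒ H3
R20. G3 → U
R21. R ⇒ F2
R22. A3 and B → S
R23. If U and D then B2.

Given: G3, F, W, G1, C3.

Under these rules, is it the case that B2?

No

Forward chaining from the given facts derives: C2, R, H3, U, F2, A3, Y.
Rules concluding B2: R4 needs S; R6 needs G; R7 needs F3; R23 needs D — none of these are established.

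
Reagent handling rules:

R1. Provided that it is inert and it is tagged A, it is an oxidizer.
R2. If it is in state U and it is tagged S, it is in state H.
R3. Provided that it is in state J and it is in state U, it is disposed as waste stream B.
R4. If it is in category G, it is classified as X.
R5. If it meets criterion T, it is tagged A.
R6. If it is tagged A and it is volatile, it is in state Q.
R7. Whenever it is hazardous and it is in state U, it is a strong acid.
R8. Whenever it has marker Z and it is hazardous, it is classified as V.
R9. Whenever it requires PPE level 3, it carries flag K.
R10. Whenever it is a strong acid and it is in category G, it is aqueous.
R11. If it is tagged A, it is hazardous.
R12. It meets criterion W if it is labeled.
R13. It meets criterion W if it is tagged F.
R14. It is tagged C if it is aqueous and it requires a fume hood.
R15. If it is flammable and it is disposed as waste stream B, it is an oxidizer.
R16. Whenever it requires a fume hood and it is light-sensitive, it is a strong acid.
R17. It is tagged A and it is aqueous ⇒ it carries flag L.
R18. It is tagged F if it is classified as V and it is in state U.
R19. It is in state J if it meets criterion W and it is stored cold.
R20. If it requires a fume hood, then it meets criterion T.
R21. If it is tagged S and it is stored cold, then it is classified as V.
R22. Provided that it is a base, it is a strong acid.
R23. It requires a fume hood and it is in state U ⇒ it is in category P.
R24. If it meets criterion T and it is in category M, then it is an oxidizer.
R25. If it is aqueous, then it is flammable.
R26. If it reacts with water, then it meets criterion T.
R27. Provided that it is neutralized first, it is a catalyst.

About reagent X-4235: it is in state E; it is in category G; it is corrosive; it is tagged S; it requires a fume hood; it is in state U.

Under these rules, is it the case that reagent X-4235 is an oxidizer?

No

Forward chaining from the given facts derives: is in state H, is classified as X, meets criterion T, is in category P, is tagged A, is hazardous, is a strong acid, is aqueous, is tagged C, carries flag L, is flammable.
Rules concluding "it is an oxidizer": R1 needs "it is inert"; R15 needs "it is disposed as waste stream B"; R24 needs "it is in category M" — none of these are established.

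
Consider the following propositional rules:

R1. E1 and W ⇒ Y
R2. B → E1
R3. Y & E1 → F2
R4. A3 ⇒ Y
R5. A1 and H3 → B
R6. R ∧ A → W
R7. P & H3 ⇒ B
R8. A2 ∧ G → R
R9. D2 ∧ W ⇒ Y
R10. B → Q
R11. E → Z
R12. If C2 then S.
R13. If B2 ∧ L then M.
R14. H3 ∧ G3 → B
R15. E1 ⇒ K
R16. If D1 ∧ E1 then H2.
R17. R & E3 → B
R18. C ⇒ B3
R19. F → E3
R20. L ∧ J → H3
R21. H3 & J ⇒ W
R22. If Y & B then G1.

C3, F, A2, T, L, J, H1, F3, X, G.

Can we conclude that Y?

R  (by R8: A2, G)
E3  (by R19: F)
H3  (by R20: L, J)
W  (by R21: H3, J)
B  (by R17: R, E3)
E1  (by R2: B)
Y  (by R1: E1, W)

Yes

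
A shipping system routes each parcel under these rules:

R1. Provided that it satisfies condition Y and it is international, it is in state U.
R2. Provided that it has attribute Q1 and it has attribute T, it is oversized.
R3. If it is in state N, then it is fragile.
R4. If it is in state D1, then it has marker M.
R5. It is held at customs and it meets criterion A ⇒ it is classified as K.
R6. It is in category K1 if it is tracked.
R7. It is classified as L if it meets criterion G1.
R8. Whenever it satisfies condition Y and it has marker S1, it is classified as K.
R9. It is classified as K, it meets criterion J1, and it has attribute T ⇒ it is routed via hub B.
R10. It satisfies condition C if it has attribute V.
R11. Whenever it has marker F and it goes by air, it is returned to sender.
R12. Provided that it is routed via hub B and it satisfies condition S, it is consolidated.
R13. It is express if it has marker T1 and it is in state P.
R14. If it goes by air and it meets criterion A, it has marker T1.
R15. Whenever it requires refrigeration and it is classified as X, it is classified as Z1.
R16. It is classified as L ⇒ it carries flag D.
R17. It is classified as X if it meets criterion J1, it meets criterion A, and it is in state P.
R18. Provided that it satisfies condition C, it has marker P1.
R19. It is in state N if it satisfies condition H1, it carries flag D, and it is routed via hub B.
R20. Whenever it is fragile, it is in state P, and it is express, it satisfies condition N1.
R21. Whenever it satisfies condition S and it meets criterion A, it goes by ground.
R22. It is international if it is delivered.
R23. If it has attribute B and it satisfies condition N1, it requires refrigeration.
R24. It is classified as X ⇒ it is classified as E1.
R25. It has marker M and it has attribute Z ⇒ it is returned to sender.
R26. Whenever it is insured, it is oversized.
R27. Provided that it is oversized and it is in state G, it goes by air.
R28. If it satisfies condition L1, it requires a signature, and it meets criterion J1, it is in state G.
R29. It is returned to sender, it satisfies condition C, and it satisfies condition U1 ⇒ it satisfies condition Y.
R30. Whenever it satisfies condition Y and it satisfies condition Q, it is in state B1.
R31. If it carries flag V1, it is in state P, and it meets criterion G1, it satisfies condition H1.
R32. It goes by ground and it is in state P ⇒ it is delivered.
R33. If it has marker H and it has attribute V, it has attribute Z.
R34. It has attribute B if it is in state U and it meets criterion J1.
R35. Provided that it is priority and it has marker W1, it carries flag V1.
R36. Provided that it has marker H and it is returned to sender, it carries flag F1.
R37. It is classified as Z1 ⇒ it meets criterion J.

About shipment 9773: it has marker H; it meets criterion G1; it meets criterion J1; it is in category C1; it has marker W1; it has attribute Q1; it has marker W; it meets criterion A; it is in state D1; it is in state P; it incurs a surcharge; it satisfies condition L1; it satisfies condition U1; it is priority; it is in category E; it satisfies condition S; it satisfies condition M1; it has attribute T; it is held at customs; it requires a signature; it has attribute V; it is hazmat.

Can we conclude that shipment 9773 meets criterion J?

Yes

By R2 (it has attribute Q1, it has attribute T): it is oversized.
By R4 (it is in state D1): it has marker M.
By R5 (it is held at customs, it meets criterion A): it is classified as K.
By R7 (it meets criterion G1): it is classified as L.
By R9 (it is classified as K, it meets criterion J1, it has attribute T): it is routed via hub B.
By R10 (it has attribute V): it satisfies condition C.
By R16 (it is classified as L): it carries flag D.
By R17 (it meets criterion J1, it meets criterion A, it is in state P): it is classified as X.
By R21 (it satisfies condition S, it meets criterion A): it goes by ground.
By R28 (it satisfies condition L1, it requires a signature, it meets criterion J1): it is in state G.
By R32 (it goes by ground, it is in state P): it is delivered.
By R33 (it has marker H, it has attribute V): it has attribute Z.
By R35 (it is priority, it has marker W1): it carries flag V1.
By R22 (it is delivered): it is international.
By R25 (it has marker M, it has attribute Z): it is returned to sender.
By R27 (it is oversized, it is in state G): it goes by air.
By R29 (it is returned to sender, it satisfies condition C, it satisfies condition U1): it satisfies condition Y.
By R31 (it carries flag V1, it is in state P, it meets criterion G1): it satisfies condition H1.
By R1 (it satisfies condition Y, it is international): it is in state U.
By R14 (it goes by air, it meets criterion A): it has marker T1.
By R19 (it satisfies condition H1, it carries flag D, it is routed via hub B): it is in state N.
By R34 (it is in state U, it meets criterion J1): it has attribute B.
By R3 (it is in state N): it is fragile.
By R13 (it has marker T1, it is in state P): it is express.
By R20 (it is fragile, it is in state P, it is express): it satisfies condition N1.
By R23 (it has attribute B, it satisfies condition N1): it requires refrigeration.
By R15 (it requires refrigeration, it is classified as X): it is classified as Z1.
By R37 (it is classified as Z1): it meets criterion J.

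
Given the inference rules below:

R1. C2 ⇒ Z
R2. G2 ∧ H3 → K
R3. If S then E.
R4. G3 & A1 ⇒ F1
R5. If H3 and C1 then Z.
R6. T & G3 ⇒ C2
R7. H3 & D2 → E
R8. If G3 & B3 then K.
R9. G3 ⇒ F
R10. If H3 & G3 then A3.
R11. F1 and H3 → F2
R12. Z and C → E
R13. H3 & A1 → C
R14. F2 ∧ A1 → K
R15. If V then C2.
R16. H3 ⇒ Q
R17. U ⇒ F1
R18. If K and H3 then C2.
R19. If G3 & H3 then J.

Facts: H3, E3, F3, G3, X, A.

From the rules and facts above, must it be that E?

Forward chaining from the given facts derives: F, A3, Q, J.
Rules concluding E: R3 needs S; R7 needs D2; R12 needs Z — none of these are established.

No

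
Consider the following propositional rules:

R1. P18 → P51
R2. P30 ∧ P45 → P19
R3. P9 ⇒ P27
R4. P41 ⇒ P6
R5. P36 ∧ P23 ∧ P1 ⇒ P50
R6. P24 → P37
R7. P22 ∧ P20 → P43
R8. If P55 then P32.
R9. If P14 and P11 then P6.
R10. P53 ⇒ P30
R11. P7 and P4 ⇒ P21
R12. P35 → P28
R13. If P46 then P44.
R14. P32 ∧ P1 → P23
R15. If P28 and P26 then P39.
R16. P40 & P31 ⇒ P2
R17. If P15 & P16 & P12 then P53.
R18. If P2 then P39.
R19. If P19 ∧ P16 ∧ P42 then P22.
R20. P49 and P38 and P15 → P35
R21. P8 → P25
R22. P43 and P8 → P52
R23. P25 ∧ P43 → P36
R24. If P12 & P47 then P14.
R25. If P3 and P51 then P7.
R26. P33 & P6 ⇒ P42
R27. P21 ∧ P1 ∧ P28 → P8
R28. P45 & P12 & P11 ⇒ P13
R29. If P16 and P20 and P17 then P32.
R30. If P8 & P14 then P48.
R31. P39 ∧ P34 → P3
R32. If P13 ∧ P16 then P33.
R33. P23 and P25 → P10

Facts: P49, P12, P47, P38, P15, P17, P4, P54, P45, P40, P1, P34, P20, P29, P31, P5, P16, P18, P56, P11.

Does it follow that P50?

Yes

P51  (by R1: P18)
P2  (by R16: P40, P31)
P53  (by R17: P15, P16, P12)
P39  (by R18: P2)
P35  (by R20: P49, P38, P15)
P14  (by R24: P12, P47)
P13  (by R28: P45, P12, P11)
P32  (by R29: P16, P20, P17)
P3  (by R31: P39, P34)
P33  (by R32: P13, P16)
P6  (by R9: P14, P11)
P30  (by R10: P53)
P28  (by R12: P35)
P23  (by R14: P32, P1)
P7  (by R25: P3, P51)
P42  (by R26: P33, P6)
P19  (by R2: P30, P45)
P21  (by R11: P7, P4)
P22  (by R19: P19, P16, P42)
P8  (by R27: P21, P1, P28)
P43  (by R7: P22, P20)
P25  (by R21: P8)
P36  (by R23: P25, P43)
P50  (by R5: P36, P23, P1)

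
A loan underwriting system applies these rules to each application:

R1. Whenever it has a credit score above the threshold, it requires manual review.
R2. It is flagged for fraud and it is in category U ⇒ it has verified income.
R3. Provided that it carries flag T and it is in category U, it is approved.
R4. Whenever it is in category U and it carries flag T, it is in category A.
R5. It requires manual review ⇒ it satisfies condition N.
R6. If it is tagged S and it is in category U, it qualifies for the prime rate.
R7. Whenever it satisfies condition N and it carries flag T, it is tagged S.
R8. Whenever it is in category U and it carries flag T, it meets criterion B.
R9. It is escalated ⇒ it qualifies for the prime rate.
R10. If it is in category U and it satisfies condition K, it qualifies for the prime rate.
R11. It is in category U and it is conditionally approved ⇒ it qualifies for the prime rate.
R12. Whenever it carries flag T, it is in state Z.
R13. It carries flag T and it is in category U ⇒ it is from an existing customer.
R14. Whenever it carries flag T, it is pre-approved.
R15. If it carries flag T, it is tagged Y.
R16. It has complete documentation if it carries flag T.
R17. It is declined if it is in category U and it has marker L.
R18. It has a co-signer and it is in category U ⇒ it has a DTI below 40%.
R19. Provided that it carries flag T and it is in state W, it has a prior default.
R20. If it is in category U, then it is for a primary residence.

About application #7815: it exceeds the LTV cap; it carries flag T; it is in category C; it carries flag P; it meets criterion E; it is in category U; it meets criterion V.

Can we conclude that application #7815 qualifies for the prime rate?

Forward chaining from the given facts derives: is approved, is in category A, meets criterion B, is in state Z, is from an existing customer, is pre-approved, is tagged Y, has complete documentation, is for a primary residence.
Rules concluding "it qualifies for the prime rate": R6 needs "it is tagged S"; R9 needs "it is escalated"; R10 needs "it satisfies condition K"; R11 needs "it is conditionally approved" — none of these are established.

No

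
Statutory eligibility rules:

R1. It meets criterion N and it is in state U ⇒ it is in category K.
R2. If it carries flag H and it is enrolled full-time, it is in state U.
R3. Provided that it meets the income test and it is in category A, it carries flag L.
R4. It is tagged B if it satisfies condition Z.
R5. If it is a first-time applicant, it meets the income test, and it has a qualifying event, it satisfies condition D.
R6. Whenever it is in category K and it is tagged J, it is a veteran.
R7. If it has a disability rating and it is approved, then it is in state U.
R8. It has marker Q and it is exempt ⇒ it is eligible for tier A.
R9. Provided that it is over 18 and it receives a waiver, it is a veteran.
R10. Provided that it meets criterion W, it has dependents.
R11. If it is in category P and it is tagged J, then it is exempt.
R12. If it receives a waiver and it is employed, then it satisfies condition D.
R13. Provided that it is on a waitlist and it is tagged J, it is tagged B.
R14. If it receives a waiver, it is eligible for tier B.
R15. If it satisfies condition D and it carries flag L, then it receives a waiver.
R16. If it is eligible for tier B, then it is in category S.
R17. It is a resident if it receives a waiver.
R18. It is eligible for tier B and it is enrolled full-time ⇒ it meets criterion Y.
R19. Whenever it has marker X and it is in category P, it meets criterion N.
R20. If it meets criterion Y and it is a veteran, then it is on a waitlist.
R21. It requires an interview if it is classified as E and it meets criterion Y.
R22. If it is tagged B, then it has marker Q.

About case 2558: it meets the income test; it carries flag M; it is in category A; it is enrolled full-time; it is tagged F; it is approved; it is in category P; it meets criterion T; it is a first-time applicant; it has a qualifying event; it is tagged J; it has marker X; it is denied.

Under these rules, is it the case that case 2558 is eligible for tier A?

Forward chaining from the given facts derives: carries flag L, satisfies condition D, is exempt, receives a waiver, is a resident, meets criterion N, is eligible for tier B, is in category S, meets criterion Y.
The only rule concluding "it is eligible for tier A" is R8, which needs "it has marker Q"; that is never established.

No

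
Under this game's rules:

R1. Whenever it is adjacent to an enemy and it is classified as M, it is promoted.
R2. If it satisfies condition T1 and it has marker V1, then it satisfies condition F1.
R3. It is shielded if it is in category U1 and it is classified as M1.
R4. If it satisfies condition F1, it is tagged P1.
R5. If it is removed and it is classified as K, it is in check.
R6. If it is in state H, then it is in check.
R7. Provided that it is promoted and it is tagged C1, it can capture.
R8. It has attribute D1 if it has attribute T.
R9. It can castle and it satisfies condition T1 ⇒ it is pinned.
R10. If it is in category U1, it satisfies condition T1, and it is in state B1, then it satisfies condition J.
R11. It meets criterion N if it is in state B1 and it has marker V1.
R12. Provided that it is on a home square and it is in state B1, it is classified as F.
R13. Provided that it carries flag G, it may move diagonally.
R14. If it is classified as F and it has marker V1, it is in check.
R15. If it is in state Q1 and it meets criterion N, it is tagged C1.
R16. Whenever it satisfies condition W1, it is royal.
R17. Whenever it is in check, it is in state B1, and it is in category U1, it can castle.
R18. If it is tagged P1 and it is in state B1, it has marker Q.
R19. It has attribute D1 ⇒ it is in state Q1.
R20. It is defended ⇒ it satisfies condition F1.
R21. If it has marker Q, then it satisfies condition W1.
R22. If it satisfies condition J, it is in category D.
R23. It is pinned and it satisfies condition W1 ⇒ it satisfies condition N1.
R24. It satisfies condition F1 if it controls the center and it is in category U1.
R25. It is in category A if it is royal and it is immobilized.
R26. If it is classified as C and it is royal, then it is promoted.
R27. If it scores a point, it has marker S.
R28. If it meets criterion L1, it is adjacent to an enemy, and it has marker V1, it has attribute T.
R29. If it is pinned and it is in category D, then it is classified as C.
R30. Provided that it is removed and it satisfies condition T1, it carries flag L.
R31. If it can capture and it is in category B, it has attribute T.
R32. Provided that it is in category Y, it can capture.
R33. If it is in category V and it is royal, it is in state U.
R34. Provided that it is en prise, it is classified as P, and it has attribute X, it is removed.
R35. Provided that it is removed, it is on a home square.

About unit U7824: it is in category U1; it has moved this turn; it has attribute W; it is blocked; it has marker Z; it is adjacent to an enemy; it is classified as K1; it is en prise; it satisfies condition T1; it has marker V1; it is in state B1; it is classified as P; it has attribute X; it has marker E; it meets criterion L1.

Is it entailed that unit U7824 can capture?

By R2 (it satisfies condition T1, it has marker V1): it satisfies condition F1.
By R4 (it satisfies condition F1): it is tagged P1.
By R10 (it is in category U1, it satisfies condition T1, it is in state B1): it satisfies condition J.
By R11 (it is in state B1, it has marker V1): it meets criterion N.
By R18 (it is tagged P1, it is in state B1): it has marker Q.
By R21 (it has marker Q): it satisfies condition W1.
By R22 (it satisfies condition J): it is in category D.
By R28 (it meets criterion L1, it is adjacent to an enemy, it has marker V1): it has attribute T.
By R34 (it is en prise, it is classified as P, it has attribute X): it is removed.
By R35 (it is removed): it is on a home square.
By R8 (it has attribute T): it has attribute D1.
By R12 (it is on a home square, it is in state B1): it is classified as F.
By R14 (it is classified as F, it has marker V1): it is in check.
By R16 (it satisfies condition W1): it is royal.
By R17 (it is in check, it is in state B1, it is in category U1): it can castle.
By R19 (it has attribute D1): it is in state Q1.
By R9 (it can castle, it satisfies condition T1): it is pinned.
By R15 (it is in state Q1, it meets criterion N): it is tagged C1.
By R29 (it is pinned, it is in category D): it is classified as C.
By R26 (it is classified as C, it is royal): it is promoted.
By R7 (it is promoted, it is tagged C1): it can capture.

Yes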